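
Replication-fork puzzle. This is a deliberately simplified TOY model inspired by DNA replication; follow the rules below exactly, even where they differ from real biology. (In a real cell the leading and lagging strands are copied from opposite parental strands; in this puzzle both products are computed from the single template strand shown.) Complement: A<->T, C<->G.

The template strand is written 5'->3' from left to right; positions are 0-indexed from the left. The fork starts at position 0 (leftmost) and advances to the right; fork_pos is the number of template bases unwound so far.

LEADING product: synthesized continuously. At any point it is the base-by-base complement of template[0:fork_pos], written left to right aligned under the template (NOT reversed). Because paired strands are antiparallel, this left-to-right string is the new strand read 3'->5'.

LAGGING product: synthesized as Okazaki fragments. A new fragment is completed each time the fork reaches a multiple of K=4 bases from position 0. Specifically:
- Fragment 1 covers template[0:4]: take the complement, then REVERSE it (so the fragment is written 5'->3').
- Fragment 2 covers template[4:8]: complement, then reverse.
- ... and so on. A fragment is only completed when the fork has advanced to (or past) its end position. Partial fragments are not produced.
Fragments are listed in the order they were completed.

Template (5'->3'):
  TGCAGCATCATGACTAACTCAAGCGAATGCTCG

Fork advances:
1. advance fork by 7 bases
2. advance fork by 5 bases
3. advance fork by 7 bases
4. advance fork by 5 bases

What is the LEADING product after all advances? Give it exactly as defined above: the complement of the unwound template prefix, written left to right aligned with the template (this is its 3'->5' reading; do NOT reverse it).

Answer: ACGTCGTAGTACTGATTGAGTTCG

Derivation:
Step 1: advance 7 -> fork_pos = 0 + 7 = 7.
Step 2: advance 5 -> fork_pos = 7 + 5 = 12.
Step 3: advance 7 -> fork_pos = 12 + 7 = 19.
Step 4: advance 5 -> fork_pos = 19 + 5 = 24.
Unwound prefix: template[0:24] = TGCAGCATCATGACTAACTCAAGC
Complement it base by base (A<->T, C<->G), keeping left-to-right order:
  [0:5] TGCAG -> ACGTC
  [5:10] CATCA -> GTAGT
  [10:15] TGACT -> ACTGA
  [15:20] AACTC -> TTGAG
  [20:24] AAGC -> TTCG
Concatenate: ACGTCGTAGTACTGATTGAGTTCG (length 24; written aligned with the template, i.e. 3'->5').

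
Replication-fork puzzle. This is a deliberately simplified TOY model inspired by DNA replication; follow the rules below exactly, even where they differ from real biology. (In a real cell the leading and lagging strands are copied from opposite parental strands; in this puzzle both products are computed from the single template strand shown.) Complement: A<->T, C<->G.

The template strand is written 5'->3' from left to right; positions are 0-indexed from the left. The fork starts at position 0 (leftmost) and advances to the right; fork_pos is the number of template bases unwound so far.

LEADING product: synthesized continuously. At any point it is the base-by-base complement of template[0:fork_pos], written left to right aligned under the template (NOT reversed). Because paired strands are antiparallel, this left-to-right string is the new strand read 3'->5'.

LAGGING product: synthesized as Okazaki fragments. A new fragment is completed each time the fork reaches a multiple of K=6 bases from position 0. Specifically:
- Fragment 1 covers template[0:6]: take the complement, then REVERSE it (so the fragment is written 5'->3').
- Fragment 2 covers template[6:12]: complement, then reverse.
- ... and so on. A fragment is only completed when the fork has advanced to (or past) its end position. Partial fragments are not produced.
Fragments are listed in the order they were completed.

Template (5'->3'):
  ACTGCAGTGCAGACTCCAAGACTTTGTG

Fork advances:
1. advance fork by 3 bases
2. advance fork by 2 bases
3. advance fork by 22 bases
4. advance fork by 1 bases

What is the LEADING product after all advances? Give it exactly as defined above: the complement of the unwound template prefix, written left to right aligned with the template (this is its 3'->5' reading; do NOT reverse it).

Step 1: advance 3 -> fork_pos = 0 + 3 = 3.
Step 2: advance 2 -> fork_pos = 3 + 2 = 5.
Step 3: advance 22 -> fork_pos = 5 + 22 = 27.
Step 4: advance 1 -> fork_pos = 27 + 1 = 28.
Unwound prefix: template[0:28] = ACTGCAGTGCAGACTCCAAGACTTTGTG
Complement it base by base (A<->T, C<->G), keeping left-to-right order:
  [0:5] ACTGC -> TGACG
  [5:10] AGTGC -> TCACG
  [10:15] AGACT -> TCTGA
  [15:20] CCAAG -> GGTTC
  [20:25] ACTTT -> TGAAA
  [25:28] GTG -> CAC
Concatenate: TGACGTCACGTCTGAGGTTCTGAAACAC (length 28; written aligned with the template, i.e. 3'->5').

Answer: TGACGTCACGTCTGAGGTTCTGAAACAC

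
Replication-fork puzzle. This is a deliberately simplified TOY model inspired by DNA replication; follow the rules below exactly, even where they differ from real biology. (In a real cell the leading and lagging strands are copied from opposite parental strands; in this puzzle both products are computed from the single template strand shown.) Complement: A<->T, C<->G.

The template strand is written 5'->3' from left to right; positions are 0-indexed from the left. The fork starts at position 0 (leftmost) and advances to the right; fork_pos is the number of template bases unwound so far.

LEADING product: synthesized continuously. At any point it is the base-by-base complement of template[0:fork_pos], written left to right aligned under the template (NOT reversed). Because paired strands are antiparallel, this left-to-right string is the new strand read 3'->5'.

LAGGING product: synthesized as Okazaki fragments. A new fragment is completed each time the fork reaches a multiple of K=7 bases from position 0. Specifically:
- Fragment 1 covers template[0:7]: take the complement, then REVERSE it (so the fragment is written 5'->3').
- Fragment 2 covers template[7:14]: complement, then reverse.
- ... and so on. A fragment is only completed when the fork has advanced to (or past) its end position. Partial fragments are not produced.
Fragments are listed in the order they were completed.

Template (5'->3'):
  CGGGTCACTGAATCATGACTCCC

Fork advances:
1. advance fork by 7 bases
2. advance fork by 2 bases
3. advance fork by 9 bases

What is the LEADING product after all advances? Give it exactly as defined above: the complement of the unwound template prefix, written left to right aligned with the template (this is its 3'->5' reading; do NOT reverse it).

Step 1: advance 7 -> fork_pos = 0 + 7 = 7.
Step 2: advance 2 -> fork_pos = 7 + 2 = 9.
Step 3: advance 9 -> fork_pos = 9 + 9 = 18.
Unwound prefix: template[0:18] = CGGGTCACTGAATCATGA
Complement it base by base (A<->T, C<->G), keeping left-to-right order:
  [0:5] CGGGT -> GCCCA
  [5:10] CACTG -> GTGAC
  [10:15] AATCA -> TTAGT
  [15:18] TGA -> ACT
Concatenate: GCCCAGTGACTTAGTACT (length 18; written aligned with the template, i.e. 3'->5').

Answer: GCCCAGTGACTTAGTACT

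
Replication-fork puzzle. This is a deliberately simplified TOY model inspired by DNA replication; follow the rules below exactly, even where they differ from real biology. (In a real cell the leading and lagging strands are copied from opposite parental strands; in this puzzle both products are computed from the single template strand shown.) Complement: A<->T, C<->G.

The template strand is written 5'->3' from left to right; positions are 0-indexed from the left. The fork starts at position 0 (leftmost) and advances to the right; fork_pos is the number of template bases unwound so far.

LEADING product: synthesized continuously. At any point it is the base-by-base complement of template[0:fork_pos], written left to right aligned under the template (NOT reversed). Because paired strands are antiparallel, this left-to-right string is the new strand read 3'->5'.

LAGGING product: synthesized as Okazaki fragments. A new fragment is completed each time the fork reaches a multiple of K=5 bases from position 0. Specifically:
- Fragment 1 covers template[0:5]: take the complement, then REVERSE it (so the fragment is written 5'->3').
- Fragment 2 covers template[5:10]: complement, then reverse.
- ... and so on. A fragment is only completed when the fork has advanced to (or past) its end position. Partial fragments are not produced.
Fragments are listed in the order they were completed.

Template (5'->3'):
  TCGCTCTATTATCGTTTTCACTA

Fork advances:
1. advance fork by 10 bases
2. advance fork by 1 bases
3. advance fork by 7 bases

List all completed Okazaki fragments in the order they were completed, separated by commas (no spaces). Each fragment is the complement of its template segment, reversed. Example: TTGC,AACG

Answer: AGCGA,AATAG,ACGAT

Derivation:
Step 1: advance 10 -> fork_pos = 0 + 10 = 10. Reached multiple(s) of 5: 5, 10 -> fragments 1-2 completed (2 total).
Step 2: advance 1 -> fork_pos = 10 + 1 = 11. Next multiple of 5 is 15 (not reached); still 2 fragment(s).
Step 3: advance 7 -> fork_pos = 11 + 7 = 18. Reached multiple(s) of 5: 15 -> fragment 3 completed (3 total).
Final fork_pos = 18, so 3 fragment(s) are complete. Build each: template segment -> complement -> reverse.
Fragment 1: template[0:5] = TCGCT -> complement AGCGA -> reversed AGCGA
Fragment 2: template[5:10] = CTATT -> complement GATAA -> reversed AATAG
Fragment 3: template[10:15] = ATCGT -> complement TAGCA -> reversed ACGAT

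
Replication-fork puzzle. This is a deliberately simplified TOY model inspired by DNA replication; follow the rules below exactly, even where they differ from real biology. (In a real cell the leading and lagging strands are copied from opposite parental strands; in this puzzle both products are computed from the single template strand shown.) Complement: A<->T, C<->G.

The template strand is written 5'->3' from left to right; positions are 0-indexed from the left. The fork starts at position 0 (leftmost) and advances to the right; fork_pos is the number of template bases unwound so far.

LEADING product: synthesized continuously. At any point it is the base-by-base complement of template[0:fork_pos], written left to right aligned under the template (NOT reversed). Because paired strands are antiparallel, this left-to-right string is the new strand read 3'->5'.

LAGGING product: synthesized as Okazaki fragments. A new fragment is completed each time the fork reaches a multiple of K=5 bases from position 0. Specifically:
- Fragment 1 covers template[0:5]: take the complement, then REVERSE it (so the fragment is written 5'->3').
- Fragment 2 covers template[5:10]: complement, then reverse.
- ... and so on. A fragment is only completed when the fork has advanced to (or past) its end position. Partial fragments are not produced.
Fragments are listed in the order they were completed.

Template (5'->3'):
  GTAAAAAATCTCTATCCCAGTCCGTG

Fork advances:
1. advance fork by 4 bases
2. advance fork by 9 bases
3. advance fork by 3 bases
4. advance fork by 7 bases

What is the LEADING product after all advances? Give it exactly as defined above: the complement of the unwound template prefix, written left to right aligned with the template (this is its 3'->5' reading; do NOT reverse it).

Answer: CATTTTTTAGAGATAGGGTCAGG

Derivation:
Step 1: advance 4 -> fork_pos = 0 + 4 = 4.
Step 2: advance 9 -> fork_pos = 4 + 9 = 13.
Step 3: advance 3 -> fork_pos = 13 + 3 = 16.
Step 4: advance 7 -> fork_pos = 16 + 7 = 23.
Unwound prefix: template[0:23] = GTAAAAAATCTCTATCCCAGTCC
Complement it base by base (A<->T, C<->G), keeping left-to-right order:
  [0:5] GTAAA -> CATTT
  [5:10] AAATC -> TTTAG
  [10:15] TCTAT -> AGATA
  [15:20] CCCAG -> GGGTC
  [20:23] TCC -> AGG
Concatenate: CATTTTTTAGAGATAGGGTCAGG (length 23; written aligned with the template, i.e. 3'->5').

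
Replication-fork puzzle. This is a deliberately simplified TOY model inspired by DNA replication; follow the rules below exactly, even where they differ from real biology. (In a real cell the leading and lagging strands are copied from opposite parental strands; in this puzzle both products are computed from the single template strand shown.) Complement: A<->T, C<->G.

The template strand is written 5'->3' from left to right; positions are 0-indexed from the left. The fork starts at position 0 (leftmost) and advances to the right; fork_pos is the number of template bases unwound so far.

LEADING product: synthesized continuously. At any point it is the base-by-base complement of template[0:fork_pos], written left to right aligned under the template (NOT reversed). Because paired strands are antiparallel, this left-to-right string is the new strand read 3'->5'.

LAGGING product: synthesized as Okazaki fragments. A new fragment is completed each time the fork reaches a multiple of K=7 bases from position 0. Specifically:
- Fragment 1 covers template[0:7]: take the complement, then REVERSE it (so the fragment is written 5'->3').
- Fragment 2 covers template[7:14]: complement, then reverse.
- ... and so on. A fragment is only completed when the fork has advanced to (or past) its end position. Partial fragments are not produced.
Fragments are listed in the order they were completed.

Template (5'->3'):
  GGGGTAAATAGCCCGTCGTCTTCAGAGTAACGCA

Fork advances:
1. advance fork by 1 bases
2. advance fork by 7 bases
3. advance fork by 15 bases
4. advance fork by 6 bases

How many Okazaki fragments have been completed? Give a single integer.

Step 1: advance 1 -> fork_pos = 0 + 1 = 1. Next multiple of 7 is 7 (not reached); still 0 fragment(s).
Step 2: advance 7 -> fork_pos = 1 + 7 = 8. Reached multiple(s) of 7: 7 -> fragment 1 completed (1 total).
Step 3: advance 15 -> fork_pos = 8 + 15 = 23. Reached multiple(s) of 7: 14, 21 -> fragments 2-3 completed (3 total).
Step 4: advance 6 -> fork_pos = 23 + 6 = 29. Reached multiple(s) of 7: 28 -> fragment 4 completed (4 total).
Check: final fork_pos = 29; the multiples of 7 that are <= 29 are 7..28 -> 29 // 7 = 4 completed fragment(s).

Answer: 4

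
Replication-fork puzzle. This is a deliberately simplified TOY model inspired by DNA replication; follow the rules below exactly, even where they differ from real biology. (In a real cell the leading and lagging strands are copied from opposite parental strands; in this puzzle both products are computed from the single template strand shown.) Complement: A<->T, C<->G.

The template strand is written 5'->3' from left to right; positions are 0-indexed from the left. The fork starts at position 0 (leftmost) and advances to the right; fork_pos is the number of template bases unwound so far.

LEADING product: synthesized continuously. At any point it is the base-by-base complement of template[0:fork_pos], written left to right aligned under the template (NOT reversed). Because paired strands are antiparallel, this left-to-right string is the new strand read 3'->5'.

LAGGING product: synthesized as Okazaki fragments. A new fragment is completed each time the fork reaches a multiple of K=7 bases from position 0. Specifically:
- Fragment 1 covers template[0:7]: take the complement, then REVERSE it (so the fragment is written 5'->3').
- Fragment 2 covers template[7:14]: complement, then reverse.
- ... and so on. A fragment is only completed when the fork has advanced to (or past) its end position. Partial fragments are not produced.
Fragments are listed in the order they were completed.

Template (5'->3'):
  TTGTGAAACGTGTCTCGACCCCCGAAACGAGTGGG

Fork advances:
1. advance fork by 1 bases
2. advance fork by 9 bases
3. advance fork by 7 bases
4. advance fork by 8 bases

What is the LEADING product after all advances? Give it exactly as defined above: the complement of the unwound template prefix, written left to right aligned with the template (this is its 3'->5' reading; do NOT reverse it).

Step 1: advance 1 -> fork_pos = 0 + 1 = 1.
Step 2: advance 9 -> fork_pos = 1 + 9 = 10.
Step 3: advance 7 -> fork_pos = 10 + 7 = 17.
Step 4: advance 8 -> fork_pos = 17 + 8 = 25.
Unwound prefix: template[0:25] = TTGTGAAACGTGTCTCGACCCCCGA
Complement it base by base (A<->T, C<->G), keeping left-to-right order:
  [0:5] TTGTG -> AACAC
  [5:10] AAACG -> TTTGC
  [10:15] TGTCT -> ACAGA
  [15:20] CGACC -> GCTGG
  [20:25] CCCGA -> GGGCT
Concatenate: AACACTTTGCACAGAGCTGGGGGCT (length 25; written aligned with the template, i.e. 3'->5').

Answer: AACACTTTGCACAGAGCTGGGGGCT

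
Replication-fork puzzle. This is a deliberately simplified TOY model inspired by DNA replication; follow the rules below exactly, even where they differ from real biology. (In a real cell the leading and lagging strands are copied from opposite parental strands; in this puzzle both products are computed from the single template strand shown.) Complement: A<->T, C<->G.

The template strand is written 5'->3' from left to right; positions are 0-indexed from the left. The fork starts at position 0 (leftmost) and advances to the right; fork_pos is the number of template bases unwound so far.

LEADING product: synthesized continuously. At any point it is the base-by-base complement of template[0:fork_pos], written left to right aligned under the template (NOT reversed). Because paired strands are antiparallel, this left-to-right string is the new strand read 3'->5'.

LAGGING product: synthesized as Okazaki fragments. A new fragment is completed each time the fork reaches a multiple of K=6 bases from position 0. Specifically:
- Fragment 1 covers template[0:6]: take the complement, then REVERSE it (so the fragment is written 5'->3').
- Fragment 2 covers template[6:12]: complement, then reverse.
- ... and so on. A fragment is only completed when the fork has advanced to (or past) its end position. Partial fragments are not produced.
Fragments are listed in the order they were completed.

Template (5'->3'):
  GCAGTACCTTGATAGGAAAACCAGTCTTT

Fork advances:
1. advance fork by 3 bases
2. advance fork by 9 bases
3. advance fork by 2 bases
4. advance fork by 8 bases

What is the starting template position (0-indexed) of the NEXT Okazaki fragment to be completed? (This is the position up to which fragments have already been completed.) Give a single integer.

Answer: 18

Derivation:
Step 1: advance 3 -> fork_pos = 0 + 3 = 3. Next multiple of 6 is 6 (not reached); still 0 fragment(s).
Step 2: advance 9 -> fork_pos = 3 + 9 = 12. Reached multiple(s) of 6: 6, 12 -> fragments 1-2 completed (2 total).
Step 3: advance 2 -> fork_pos = 12 + 2 = 14. Next multiple of 6 is 18 (not reached); still 2 fragment(s).
Step 4: advance 8 -> fork_pos = 14 + 8 = 22. Reached multiple(s) of 6: 18 -> fragment 3 completed (3 total).
3 fragment(s) completed, covering template[0:18] (3 x 6 = 18). The next fragment, fragment 4, covers template[18:24], so it starts at position 18.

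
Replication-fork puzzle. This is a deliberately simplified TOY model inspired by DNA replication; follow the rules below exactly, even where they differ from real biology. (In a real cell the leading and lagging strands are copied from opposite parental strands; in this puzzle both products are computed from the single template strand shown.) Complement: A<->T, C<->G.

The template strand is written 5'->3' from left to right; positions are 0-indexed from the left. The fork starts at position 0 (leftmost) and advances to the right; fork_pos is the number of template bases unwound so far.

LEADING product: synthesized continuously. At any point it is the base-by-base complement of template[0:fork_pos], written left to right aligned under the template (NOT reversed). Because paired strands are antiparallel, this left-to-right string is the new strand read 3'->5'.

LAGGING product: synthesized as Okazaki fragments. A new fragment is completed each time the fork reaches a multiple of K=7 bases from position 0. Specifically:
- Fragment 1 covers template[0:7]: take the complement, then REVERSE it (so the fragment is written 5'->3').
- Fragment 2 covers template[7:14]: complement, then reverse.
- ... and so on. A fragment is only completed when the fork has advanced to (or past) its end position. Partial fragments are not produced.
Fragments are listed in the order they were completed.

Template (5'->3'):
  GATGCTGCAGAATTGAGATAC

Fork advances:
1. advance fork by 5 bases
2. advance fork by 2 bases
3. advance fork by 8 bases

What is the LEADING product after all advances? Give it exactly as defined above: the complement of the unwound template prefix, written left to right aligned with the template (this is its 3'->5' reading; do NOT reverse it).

Answer: CTACGACGTCTTAAC

Derivation:
Step 1: advance 5 -> fork_pos = 0 + 5 = 5.
Step 2: advance 2 -> fork_pos = 5 + 2 = 7.
Step 3: advance 8 -> fork_pos = 7 + 8 = 15.
Unwound prefix: template[0:15] = GATGCTGCAGAATTG
Complement it base by base (A<->T, C<->G), keeping left-to-right order:
  [0:5] GATGC -> CTACG
  [5:10] TGCAG -> ACGTC
  [10:15] AATTG -> TTAAC
Concatenate: CTACGACGTCTTAAC (length 15; written aligned with the template, i.e. 3'->5').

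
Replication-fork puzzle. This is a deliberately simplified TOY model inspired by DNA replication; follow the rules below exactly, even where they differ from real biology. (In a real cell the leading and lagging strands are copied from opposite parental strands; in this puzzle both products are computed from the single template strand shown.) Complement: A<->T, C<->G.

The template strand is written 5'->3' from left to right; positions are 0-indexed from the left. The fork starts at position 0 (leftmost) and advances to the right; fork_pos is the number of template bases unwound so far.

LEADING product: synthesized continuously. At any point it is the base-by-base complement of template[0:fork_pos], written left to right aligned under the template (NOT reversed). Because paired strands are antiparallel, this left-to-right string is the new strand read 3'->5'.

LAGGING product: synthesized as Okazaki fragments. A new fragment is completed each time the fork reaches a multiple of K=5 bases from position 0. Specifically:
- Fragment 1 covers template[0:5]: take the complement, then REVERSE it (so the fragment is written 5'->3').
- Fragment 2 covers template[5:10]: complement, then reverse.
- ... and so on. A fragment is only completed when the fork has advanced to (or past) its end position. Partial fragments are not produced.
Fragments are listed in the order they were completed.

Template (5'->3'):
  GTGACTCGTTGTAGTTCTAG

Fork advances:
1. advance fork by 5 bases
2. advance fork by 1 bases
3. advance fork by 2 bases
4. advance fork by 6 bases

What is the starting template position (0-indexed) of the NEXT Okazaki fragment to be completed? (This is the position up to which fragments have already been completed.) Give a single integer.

Answer: 10

Derivation:
Step 1: advance 5 -> fork_pos = 0 + 5 = 5. Reached multiple(s) of 5: 5 -> fragment 1 completed (1 total).
Step 2: advance 1 -> fork_pos = 5 + 1 = 6. Next multiple of 5 is 10 (not reached); still 1 fragment(s).
Step 3: advance 2 -> fork_pos = 6 + 2 = 8. Next multiple of 5 is 10 (not reached); still 1 fragment(s).
Step 4: advance 6 -> fork_pos = 8 + 6 = 14. Reached multiple(s) of 5: 10 -> fragment 2 completed (2 total).
2 fragment(s) completed, covering template[0:10] (2 x 5 = 10). The next fragment, fragment 3, covers template[10:15], so it starts at position 10.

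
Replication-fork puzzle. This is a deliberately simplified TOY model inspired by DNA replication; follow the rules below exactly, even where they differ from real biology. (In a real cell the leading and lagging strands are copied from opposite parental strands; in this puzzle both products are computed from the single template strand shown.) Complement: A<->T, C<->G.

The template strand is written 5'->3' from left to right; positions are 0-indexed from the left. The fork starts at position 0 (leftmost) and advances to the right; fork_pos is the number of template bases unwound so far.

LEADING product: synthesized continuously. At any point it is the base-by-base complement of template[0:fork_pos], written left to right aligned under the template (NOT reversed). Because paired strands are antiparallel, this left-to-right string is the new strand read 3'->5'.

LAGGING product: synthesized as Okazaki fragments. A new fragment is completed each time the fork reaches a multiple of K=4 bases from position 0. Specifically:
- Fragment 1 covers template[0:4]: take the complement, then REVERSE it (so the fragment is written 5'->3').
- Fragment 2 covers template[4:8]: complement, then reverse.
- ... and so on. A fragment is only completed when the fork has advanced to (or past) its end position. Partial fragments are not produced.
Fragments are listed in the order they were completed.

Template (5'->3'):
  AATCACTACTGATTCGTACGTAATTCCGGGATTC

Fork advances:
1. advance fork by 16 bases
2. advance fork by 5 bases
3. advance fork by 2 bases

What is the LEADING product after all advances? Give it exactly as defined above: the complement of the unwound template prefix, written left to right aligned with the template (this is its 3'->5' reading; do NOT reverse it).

Step 1: advance 16 -> fork_pos = 0 + 16 = 16.
Step 2: advance 5 -> fork_pos = 16 + 5 = 21.
Step 3: advance 2 -> fork_pos = 21 + 2 = 23.
Unwound prefix: template[0:23] = AATCACTACTGATTCGTACGTAA
Complement it base by base (A<->T, C<->G), keeping left-to-right order:
  [0:5] AATCA -> TTAGT
  [5:10] CTACT -> GATGA
  [10:15] GATTC -> CTAAG
  [15:20] GTACG -> CATGC
  [20:23] TAA -> ATT
Concatenate: TTAGTGATGACTAAGCATGCATT (length 23; written aligned with the template, i.e. 3'->5').

Answer: TTAGTGATGACTAAGCATGCATT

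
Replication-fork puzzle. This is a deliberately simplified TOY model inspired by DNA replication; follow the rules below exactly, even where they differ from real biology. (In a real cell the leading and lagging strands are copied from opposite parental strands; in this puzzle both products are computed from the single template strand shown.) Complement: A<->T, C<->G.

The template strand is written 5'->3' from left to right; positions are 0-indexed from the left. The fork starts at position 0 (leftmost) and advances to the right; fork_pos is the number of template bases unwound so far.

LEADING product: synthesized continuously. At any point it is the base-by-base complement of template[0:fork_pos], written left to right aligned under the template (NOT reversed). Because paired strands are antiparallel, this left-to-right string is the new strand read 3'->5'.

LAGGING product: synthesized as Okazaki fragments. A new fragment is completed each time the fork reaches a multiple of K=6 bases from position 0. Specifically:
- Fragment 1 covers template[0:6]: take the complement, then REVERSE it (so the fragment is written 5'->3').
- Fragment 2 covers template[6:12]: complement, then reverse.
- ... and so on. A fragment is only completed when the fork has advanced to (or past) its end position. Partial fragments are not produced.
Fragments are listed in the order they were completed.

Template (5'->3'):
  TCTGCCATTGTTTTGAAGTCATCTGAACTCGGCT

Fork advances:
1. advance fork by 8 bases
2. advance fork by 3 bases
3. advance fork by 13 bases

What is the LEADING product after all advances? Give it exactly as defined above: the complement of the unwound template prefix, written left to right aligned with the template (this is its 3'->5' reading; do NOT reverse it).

Step 1: advance 8 -> fork_pos = 0 + 8 = 8.
Step 2: advance 3 -> fork_pos = 8 + 3 = 11.
Step 3: advance 13 -> fork_pos = 11 + 13 = 24.
Unwound prefix: template[0:24] = TCTGCCATTGTTTTGAAGTCATCT
Complement it base by base (A<->T, C<->G), keeping left-to-right order:
  [0:5] TCTGC -> AGACG
  [5:10] CATTG -> GTAAC
  [10:15] TTTTG -> AAAAC
  [15:20] AAGTC -> TTCAG
  [20:24] ATCT -> TAGA
Concatenate: AGACGGTAACAAAACTTCAGTAGA (length 24; written aligned with the template, i.e. 3'->5').

Answer: AGACGGTAACAAAACTTCAGTAGA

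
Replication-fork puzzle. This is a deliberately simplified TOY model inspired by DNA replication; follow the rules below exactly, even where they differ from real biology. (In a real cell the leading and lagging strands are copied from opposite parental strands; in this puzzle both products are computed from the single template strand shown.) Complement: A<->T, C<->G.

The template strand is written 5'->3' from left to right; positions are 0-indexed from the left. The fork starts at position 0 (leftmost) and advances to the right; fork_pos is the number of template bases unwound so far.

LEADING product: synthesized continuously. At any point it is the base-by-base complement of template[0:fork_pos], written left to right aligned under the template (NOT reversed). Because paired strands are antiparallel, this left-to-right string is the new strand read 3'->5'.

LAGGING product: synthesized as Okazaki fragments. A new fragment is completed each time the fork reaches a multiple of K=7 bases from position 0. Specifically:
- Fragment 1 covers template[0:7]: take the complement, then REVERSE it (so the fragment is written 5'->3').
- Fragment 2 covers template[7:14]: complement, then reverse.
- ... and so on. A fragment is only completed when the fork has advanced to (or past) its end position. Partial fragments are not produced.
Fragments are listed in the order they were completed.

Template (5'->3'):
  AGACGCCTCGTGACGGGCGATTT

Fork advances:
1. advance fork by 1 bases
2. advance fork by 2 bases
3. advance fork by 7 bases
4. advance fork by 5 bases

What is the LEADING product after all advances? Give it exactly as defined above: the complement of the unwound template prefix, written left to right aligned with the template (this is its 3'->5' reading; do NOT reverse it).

Answer: TCTGCGGAGCACTGC

Derivation:
Step 1: advance 1 -> fork_pos = 0 + 1 = 1.
Step 2: advance 2 -> fork_pos = 1 + 2 = 3.
Step 3: advance 7 -> fork_pos = 3 + 7 = 10.
Step 4: advance 5 -> fork_pos = 10 + 5 = 15.
Unwound prefix: template[0:15] = AGACGCCTCGTGACG
Complement it base by base (A<->T, C<->G), keeping left-to-right order:
  [0:5] AGACG -> TCTGC
  [5:10] CCTCG -> GGAGC
  [10:15] TGACG -> ACTGC
Concatenate: TCTGCGGAGCACTGC (length 15; written aligned with the template, i.e. 3'->5').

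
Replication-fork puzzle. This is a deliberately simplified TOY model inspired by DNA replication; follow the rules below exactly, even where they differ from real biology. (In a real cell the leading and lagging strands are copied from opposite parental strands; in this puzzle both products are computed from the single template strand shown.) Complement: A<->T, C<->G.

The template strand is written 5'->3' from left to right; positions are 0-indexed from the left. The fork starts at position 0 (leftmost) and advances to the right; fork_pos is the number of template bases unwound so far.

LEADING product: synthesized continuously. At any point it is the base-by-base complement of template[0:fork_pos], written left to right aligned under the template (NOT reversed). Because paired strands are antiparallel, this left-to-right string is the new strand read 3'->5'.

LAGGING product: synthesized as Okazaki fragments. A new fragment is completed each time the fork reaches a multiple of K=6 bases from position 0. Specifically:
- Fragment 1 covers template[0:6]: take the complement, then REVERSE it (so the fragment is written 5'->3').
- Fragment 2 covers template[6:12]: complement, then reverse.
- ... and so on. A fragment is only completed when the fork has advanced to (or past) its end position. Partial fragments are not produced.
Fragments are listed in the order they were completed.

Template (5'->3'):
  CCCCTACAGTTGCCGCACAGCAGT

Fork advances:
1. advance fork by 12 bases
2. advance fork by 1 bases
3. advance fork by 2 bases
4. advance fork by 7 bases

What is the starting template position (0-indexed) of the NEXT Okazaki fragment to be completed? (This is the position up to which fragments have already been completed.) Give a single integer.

Answer: 18

Derivation:
Step 1: advance 12 -> fork_pos = 0 + 12 = 12. Reached multiple(s) of 6: 6, 12 -> fragments 1-2 completed (2 total).
Step 2: advance 1 -> fork_pos = 12 + 1 = 13. Next multiple of 6 is 18 (not reached); still 2 fragment(s).
Step 3: advance 2 -> fork_pos = 13 + 2 = 15. Next multiple of 6 is 18 (not reached); still 2 fragment(s).
Step 4: advance 7 -> fork_pos = 15 + 7 = 22. Reached multiple(s) of 6: 18 -> fragment 3 completed (3 total).
3 fragment(s) completed, covering template[0:18] (3 x 6 = 18). The next fragment, fragment 4, covers template[18:24], so it starts at position 18.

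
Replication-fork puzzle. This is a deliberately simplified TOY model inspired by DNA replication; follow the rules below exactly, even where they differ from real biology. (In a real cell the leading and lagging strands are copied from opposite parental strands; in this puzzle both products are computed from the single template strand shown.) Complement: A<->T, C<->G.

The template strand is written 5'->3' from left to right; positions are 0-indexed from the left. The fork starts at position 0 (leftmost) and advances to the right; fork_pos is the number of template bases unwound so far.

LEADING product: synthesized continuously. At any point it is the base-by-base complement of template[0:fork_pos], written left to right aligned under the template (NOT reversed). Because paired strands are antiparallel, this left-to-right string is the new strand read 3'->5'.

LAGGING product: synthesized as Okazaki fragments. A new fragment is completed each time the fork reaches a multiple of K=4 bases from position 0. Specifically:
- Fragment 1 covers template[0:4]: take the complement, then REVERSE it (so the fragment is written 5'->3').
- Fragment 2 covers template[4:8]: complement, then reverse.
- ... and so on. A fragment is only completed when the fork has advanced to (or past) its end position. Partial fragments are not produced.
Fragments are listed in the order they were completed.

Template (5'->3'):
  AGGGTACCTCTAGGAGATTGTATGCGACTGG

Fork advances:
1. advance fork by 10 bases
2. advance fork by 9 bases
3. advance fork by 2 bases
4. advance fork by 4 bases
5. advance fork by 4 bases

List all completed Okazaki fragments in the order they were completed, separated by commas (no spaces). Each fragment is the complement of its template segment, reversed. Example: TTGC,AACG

Answer: CCCT,GGTA,TAGA,CTCC,CAAT,CATA,GTCG

Derivation:
Step 1: advance 10 -> fork_pos = 0 + 10 = 10. Reached multiple(s) of 4: 4, 8 -> fragments 1-2 completed (2 total).
Step 2: advance 9 -> fork_pos = 10 + 9 = 19. Reached multiple(s) of 4: 12, 16 -> fragments 3-4 completed (4 total).
Step 3: advance 2 -> fork_pos = 19 + 2 = 21. Reached multiple(s) of 4: 20 -> fragment 5 completed (5 total).
Step 4: advance 4 -> fork_pos = 21 + 4 = 25. Reached multiple(s) of 4: 24 -> fragment 6 completed (6 total).
Step 5: advance 4 -> fork_pos = 25 + 4 = 29. Reached multiple(s) of 4: 28 -> fragment 7 completed (7 total).
Final fork_pos = 29, so 7 fragment(s) are complete. Build each: template segment -> complement -> reverse.
Fragment 1: template[0:4] = AGGG -> complement TCCC -> reversed CCCT
Fragment 2: template[4:8] = TACC -> complement ATGG -> reversed GGTA
Fragment 3: template[8:12] = TCTA -> complement AGAT -> reversed TAGA
Fragment 4: template[12:16] = GGAG -> complement CCTC -> reversed CTCC
Fragment 5: template[16:20] = ATTG -> complement TAAC -> reversed CAAT
Fragment 6: template[20:24] = TATG -> complement ATAC -> reversed CATA
Fragment 7: template[24:28] = CGAC -> complement GCTG -> reversed GTCG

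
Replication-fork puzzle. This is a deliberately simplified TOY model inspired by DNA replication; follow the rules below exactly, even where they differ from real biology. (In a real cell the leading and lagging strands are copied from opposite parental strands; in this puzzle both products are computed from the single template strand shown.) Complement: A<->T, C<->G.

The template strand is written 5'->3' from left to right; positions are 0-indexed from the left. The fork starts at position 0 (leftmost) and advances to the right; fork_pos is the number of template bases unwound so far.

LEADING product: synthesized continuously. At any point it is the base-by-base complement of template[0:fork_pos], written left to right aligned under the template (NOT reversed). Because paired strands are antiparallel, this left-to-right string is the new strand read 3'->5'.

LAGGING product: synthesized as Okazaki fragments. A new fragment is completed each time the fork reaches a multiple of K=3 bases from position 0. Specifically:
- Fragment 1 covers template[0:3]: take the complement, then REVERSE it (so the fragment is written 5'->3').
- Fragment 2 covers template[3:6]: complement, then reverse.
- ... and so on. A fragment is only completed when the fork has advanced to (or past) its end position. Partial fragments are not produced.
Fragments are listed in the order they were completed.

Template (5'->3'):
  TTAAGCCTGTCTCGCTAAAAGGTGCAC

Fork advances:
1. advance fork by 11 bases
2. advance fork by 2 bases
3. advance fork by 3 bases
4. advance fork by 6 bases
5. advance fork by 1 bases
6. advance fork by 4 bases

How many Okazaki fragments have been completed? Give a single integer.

Step 1: advance 11 -> fork_pos = 0 + 11 = 11. Reached multiple(s) of 3: 3, 6, 9 -> fragments 1-3 completed (3 total).
Step 2: advance 2 -> fork_pos = 11 + 2 = 13. Reached multiple(s) of 3: 12 -> fragment 4 completed (4 total).
Step 3: advance 3 -> fork_pos = 13 + 3 = 16. Reached multiple(s) of 3: 15 -> fragment 5 completed (5 total).
Step 4: advance 6 -> fork_pos = 16 + 6 = 22. Reached multiple(s) of 3: 18, 21 -> fragments 6-7 completed (7 total).
Step 5: advance 1 -> fork_pos = 22 + 1 = 23. Next multiple of 3 is 24 (not reached); still 7 fragment(s).
Step 6: advance 4 -> fork_pos = 23 + 4 = 27. Reached multiple(s) of 3: 24, 27 -> fragments 8-9 completed (9 total).
Check: final fork_pos = 27; the multiples of 3 that are <= 27 are 3..27 -> 27 // 3 = 9 completed fragment(s).

Answer: 9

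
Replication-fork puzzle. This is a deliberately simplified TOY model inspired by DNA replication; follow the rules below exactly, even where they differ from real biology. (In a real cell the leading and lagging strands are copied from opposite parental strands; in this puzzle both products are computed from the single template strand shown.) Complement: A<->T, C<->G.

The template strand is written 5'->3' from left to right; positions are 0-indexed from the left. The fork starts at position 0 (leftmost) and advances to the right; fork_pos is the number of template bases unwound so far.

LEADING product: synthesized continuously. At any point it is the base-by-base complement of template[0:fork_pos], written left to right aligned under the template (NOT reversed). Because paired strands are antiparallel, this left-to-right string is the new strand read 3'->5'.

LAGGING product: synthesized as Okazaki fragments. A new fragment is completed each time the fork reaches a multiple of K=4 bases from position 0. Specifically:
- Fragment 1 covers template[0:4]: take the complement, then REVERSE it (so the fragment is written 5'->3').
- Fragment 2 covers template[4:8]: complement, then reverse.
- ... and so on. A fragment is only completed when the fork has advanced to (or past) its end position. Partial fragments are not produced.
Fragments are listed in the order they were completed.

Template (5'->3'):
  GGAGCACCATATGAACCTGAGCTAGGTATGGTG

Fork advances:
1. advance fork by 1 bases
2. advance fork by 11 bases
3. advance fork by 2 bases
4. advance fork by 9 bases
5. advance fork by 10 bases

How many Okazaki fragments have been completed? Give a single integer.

Answer: 8

Derivation:
Step 1: advance 1 -> fork_pos = 0 + 1 = 1. Next multiple of 4 is 4 (not reached); still 0 fragment(s).
Step 2: advance 11 -> fork_pos = 1 + 11 = 12. Reached multiple(s) of 4: 4, 8, 12 -> fragments 1-3 completed (3 total).
Step 3: advance 2 -> fork_pos = 12 + 2 = 14. Next multiple of 4 is 16 (not reached); still 3 fragment(s).
Step 4: advance 9 -> fork_pos = 14 + 9 = 23. Reached multiple(s) of 4: 16, 20 -> fragments 4-5 completed (5 total).
Step 5: advance 10 -> fork_pos = 23 + 10 = 33. Reached multiple(s) of 4: 24, 28, 32 -> fragments 6-8 completed (8 total).
Check: final fork_pos = 33; the multiples of 4 that are <= 33 are 4..32 -> 33 // 4 = 8 completed fragment(s).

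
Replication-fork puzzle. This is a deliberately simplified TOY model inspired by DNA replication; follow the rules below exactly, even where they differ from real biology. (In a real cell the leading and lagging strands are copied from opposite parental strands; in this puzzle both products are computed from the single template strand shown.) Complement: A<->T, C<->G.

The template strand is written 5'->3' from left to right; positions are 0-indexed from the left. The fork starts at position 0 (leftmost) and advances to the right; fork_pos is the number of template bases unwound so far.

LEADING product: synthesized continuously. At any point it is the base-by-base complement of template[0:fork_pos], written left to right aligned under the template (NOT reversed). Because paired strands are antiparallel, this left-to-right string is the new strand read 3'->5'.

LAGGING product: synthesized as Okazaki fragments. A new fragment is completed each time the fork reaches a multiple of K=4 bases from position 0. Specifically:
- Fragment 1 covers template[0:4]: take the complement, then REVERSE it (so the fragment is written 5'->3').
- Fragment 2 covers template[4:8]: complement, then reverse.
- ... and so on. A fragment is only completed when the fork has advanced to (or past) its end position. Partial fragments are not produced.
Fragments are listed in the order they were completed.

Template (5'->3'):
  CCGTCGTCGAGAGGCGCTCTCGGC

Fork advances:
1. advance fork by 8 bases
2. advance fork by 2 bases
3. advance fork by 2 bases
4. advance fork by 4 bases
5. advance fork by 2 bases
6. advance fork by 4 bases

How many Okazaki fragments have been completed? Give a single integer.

Step 1: advance 8 -> fork_pos = 0 + 8 = 8. Reached multiple(s) of 4: 4, 8 -> fragments 1-2 completed (2 total).
Step 2: advance 2 -> fork_pos = 8 + 2 = 10. Next multiple of 4 is 12 (not reached); still 2 fragment(s).
Step 3: advance 2 -> fork_pos = 10 + 2 = 12. Reached multiple(s) of 4: 12 -> fragment 3 completed (3 total).
Step 4: advance 4 -> fork_pos = 12 + 4 = 16. Reached multiple(s) of 4: 16 -> fragment 4 completed (4 total).
Step 5: advance 2 -> fork_pos = 16 + 2 = 18. Next multiple of 4 is 20 (not reached); still 4 fragment(s).
Step 6: advance 4 -> fork_pos = 18 + 4 = 22. Reached multiple(s) of 4: 20 -> fragment 5 completed (5 total).
Check: final fork_pos = 22; the multiples of 4 that are <= 22 are 4..20 -> 22 // 4 = 5 completed fragment(s).

Answer: 5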